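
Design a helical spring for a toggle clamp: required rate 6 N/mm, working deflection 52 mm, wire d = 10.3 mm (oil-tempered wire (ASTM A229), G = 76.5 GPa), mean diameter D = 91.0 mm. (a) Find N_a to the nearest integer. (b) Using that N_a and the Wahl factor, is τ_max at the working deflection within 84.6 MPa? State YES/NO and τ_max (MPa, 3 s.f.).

(a) 24 coils; (b) YES, τ_max = 76.5 MPa

N_a = Gd⁴/(8D³k) = (76.5×10³)(10.3⁴)/(8·91.0³·6) = 23.8 → N_a = 24
Actual rate k = Gd⁴/(8D³·24) = 5.9509 N/mm
Working load F = kδ = 5.9509·52 = 309.45 N
C = 91.0/10.3 = 8.8350; K_W = (4C−1)/(4C−4)+0.615/C = 1.1653
τ_max = K_W·8FD/(πd³) = 1.1653·65.623 = 76.473 MPa
τ_max ≤ 84.6 MPa → acceptable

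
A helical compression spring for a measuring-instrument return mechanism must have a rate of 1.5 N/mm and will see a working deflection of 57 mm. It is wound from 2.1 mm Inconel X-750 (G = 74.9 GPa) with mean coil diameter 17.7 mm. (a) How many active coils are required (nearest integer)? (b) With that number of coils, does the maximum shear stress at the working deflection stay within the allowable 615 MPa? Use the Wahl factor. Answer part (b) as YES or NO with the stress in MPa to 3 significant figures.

N_a = Gd⁴/(8D³k) = (74.9×10³)(2.1⁴)/(8·17.7³·1.5) = 21.89 → N_a = 22
Actual rate k = Gd⁴/(8D³·22) = 1.4925 N/mm
Working load F = kδ = 1.4925·57 = 85.075 N
C = 17.7/2.1 = 8.4286; K_W = (4C−1)/(4C−4)+0.615/C = 1.1739
τ_max = K_W·8FD/(πd³) = 1.1739·414.05 = 486.07 MPa
τ_max ≤ 615 MPa → acceptable

(a) 22 coils; (b) YES, τ_max = 486 MPa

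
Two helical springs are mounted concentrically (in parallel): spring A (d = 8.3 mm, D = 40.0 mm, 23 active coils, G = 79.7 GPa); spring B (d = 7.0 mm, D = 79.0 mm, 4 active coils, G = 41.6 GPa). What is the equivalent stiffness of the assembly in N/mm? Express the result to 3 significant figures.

38.5 N/mm

k_A = Gd⁴/(8D³N_a) = (79.7×10³)(8.3⁴)/(8·40.0³·23) = 32.12 N/mm
k_B = Gd⁴/(8D³N_a) = (41.6×10³)(7.0⁴)/(8·79.0³·4) = 6.3307 N/mm
Parallel: k_eq = 32.12 + 6.3307 = 38.451 N/mm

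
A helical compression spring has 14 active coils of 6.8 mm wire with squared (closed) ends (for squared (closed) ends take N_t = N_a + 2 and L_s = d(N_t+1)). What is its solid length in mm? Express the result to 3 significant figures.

116 mm

squared (closed) ends: N_t = N_a + 2 = 14 + 2 = 16
L_s = d·(N_t+1) = 6.8 × 17 = 115.6 mm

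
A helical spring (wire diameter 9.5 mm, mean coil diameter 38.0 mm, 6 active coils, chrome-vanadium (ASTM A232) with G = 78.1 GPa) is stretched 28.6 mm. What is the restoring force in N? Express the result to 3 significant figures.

k = Gd⁴/(8D³N_a) = (78.1×10³)(9.5⁴)/(8·38.0³·6) = 241.52 N/mm
F = k·δ = 241.52 × 28.6 = 6907.5 N

6910 N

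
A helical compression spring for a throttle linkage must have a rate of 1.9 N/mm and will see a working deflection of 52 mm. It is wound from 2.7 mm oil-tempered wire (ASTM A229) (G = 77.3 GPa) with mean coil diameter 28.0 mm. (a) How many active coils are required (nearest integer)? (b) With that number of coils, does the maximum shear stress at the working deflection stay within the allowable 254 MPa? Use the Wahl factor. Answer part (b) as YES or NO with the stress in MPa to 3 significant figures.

(a) 12 coils; (b) NO, τ_max = 418 MPa

N_a = Gd⁴/(8D³k) = (77.3×10³)(2.7⁴)/(8·28.0³·1.9) = 12.31 → N_a = 12
Actual rate k = Gd⁴/(8D³·12) = 1.9493 N/mm
Working load F = kδ = 1.9493·52 = 101.37 N
C = 28.0/2.7 = 10.3704; K_W = (4C−1)/(4C−4)+0.615/C = 1.1393
τ_max = K_W·8FD/(πd³) = 1.1393·367.2 = 418.36 MPa
τ_max > 254 MPa → exceeds allowable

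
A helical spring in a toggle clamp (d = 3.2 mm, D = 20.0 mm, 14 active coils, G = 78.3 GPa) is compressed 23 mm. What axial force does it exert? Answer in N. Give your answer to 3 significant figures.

211 N

k = Gd⁴/(8D³N_a) = (78.3×10³)(3.2⁴)/(8·20.0³·14) = 9.1633 N/mm
F = k·δ = 9.1633 × 23 = 210.76 N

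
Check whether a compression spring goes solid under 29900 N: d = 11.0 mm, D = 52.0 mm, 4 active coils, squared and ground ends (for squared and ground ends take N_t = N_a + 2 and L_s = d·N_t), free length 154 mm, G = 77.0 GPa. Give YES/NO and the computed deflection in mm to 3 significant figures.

k = Gd⁴/(8D³N_a) = (77.0×10³)(11.0⁴)/(8·52.0³·4) = 250.55 N/mm
N_t = 6; L_s = 11.0·6 = 66 mm; δ_solid = L₀ − L_s = 154 − 66 = 88 mm
δ = F/k = 29900/250.55 = 119.34 mm
δ ≥ δ_solid → spring goes solid

YES, δ = 119 mm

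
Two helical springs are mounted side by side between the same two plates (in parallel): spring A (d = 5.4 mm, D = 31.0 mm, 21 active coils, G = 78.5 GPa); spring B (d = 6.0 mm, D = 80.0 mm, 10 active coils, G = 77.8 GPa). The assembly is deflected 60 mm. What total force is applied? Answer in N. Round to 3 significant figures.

k_A = Gd⁴/(8D³N_a) = (78.5×10³)(5.4⁴)/(8·31.0³·21) = 13.337 N/mm
k_B = Gd⁴/(8D³N_a) = (77.8×10³)(6.0⁴)/(8·80.0³·10) = 2.4616 N/mm
Parallel: k_eq = 13.337 + 2.4616 = 15.798 N/mm
F = k_eq·δ = 15.798·60 = 947.9 N

948 N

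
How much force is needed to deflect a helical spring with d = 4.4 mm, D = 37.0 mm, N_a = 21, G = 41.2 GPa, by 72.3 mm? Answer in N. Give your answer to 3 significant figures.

k = Gd⁴/(8D³N_a) = (41.2×10³)(4.4⁴)/(8·37.0³·21) = 1.8147 N/mm
F = k·δ = 1.8147 × 72.3 = 131.2 N

131 N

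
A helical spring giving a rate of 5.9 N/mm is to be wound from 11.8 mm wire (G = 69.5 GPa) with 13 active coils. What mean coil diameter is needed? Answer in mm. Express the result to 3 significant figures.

130 mm

D = (Gd⁴/(8N_a·k))^(1/3) = (69.5×10³·11.8⁴/(8·13·5.9))^(1/3)
  = (2.19598e+06)^(1/3) = 129.9798 mm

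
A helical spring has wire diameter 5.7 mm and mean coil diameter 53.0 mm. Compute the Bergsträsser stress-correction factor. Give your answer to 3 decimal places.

1.146

C = D/d = 53.0/5.7 = 9.2982
K_B = (4C+2)/(4C−3) = 39.193/34.193 = 1.1462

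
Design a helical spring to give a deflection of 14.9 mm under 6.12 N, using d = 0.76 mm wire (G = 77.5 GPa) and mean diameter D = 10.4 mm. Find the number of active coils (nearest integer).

7

Required rate k = F/δ = 6.12/14.9 = 0.41074 N/mm
N_a = Gd⁴/(8D³k) = (77.5×10³ × 0.76⁴)/(8 × 10.4³ × 0.41074)
    = 25855.7 / 3696.2 = 6.995 → 7 coils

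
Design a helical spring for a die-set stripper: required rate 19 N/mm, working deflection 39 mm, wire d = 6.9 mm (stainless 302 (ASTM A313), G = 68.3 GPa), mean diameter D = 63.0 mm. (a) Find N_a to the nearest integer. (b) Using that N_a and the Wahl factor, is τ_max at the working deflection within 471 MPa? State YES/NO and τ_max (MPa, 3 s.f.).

(a) 4 coils; (b) YES, τ_max = 427 MPa

N_a = Gd⁴/(8D³k) = (68.3×10³)(6.9⁴)/(8·63.0³·19) = 4.073 → N_a = 4
Actual rate k = Gd⁴/(8D³·4) = 19.348 N/mm
Working load F = kδ = 19.348·39 = 754.59 N
C = 63.0/6.9 = 9.1304; K_W = (4C−1)/(4C−4)+0.615/C = 1.1596
τ_max = K_W·8FD/(πd³) = 1.1596·368.51 = 427.32 MPa
τ_max ≤ 471 MPa → acceptable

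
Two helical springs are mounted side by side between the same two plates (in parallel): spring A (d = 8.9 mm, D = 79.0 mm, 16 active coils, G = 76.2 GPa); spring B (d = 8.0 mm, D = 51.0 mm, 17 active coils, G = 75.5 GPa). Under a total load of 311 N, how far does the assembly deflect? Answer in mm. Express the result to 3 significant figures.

k_A = Gd⁴/(8D³N_a) = (76.2×10³)(8.9⁴)/(8·79.0³·16) = 7.5757 N/mm
k_B = Gd⁴/(8D³N_a) = (75.5×10³)(8.0⁴)/(8·51.0³·17) = 17.142 N/mm
Parallel: k_eq = 7.5757 + 17.142 = 24.718 N/mm
δ = F/k_eq = 311/24.718 = 12.582 mm

12.6 mm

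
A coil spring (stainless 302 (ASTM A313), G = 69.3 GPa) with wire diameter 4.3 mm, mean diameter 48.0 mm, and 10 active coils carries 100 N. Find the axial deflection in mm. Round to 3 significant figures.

37.3 mm

k = Gd⁴/(8D³N_a) = (69.3×10³)(4.3⁴)/(8·48.0³·10) = 2.6779 N/mm
δ = F/k = 100 / 2.6779 = 37.343 mm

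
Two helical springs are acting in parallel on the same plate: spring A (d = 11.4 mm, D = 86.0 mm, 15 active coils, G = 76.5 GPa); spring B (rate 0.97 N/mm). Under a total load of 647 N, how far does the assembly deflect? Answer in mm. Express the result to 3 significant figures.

k_A = Gd⁴/(8D³N_a) = (76.5×10³)(11.4⁴)/(8·86.0³·15) = 16.928 N/mm
Parallel: k_eq = 16.928 + 0.97 = 17.898 N/mm
δ = F/k_eq = 647/17.898 = 36.149 mm

36.1 mm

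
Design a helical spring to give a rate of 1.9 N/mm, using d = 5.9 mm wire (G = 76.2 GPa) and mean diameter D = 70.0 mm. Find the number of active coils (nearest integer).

18

N_a = Gd⁴/(8D³k) = (76.2×10³ × 5.9⁴)/(8 × 70.0³ × 1.9)
    = 9.23343e+07 / 5.2136e+06 = 17.71 → 18 coils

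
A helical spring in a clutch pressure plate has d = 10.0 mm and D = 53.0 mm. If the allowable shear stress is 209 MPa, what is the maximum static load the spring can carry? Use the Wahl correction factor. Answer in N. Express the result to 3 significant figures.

1200 N

C = D/d = 53.0/10.0 = 5.3000
K_W = (4C−1)/(4C−4) + 0.615/C = 20.200/17.200 + 0.1160 = 1.2905
τ_max = K·8FD/(πd³) → F_max = τ_allow·πd³/(8DK)
F_max = 209·π·10.0³/(8·53.0·1.2905) = 6.5659e+05/547.15 = 1200 N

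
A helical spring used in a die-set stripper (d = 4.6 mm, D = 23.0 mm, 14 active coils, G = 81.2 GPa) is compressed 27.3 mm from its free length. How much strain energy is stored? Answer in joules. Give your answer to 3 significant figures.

9.94 J

k = Gd⁴/(8D³N_a) = (81.2×10³)(4.6⁴)/(8·23.0³·14) = 26.68 N/mm
U = ½kδ² = 0.5 × 26.68 × 27.3² = 9942.2 N·mm = 9.9422 J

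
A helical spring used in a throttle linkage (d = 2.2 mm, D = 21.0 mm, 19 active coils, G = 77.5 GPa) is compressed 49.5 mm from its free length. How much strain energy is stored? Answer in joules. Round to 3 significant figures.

k = Gd⁴/(8D³N_a) = (77.5×10³)(2.2⁴)/(8·21.0³·19) = 1.2897 N/mm
U = ½kδ² = 0.5 × 1.2897 × 49.5² = 1580.1 N·mm = 1.5801 J

1.58 J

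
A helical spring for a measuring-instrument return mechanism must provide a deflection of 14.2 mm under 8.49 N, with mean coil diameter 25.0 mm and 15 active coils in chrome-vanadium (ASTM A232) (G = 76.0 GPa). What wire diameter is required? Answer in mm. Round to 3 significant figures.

Required rate k = F/δ = 8.49/14.2 = 0.59789 N/mm
d = (8D³N_a·k / G)^(1/4) = (8·25.0³·15·0.59789 / (76.0×10³))^0.25
  = (14.751)^0.25 = 1.9598 mm

1.96 mm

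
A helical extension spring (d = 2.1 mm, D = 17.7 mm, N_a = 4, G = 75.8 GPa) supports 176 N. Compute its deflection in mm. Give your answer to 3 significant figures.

21.2 mm

k = Gd⁴/(8D³N_a) = (75.8×10³)(2.1⁴)/(8·17.7³·4) = 8.3076 N/mm
δ = F/k = 176 / 8.3076 = 21.185 mm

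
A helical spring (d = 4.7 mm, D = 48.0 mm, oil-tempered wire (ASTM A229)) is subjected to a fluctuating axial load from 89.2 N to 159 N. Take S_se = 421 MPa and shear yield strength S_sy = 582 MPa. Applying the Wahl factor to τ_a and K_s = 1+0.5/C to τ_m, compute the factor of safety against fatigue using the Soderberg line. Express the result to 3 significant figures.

2.67

C = D/d = 48.0/4.7 = 10.2128; K_W = (4C−1)/(4C−4)+0.615/C = 1.1416; K_s = 1+0.5/C = 1.0490
F_a = (F_max−F_min)/2 = 34.9 N; F_m = (F_max+F_min)/2 = 124.1 N
τ_a = K_W·8F_aD/(πd³) = 1.1416 × 41.088 = 46.907 MPa
τ_m = K_s·8F_mD/(πd³) = 1.0490 × 146.1 = 153.26 MPa
Soderberg: 1/n_f = τ_a/S_se + τ_m/S_sy = 46.907/421 + 153.26/582 = 0.11142 + 0.26333 = 0.37474
n_f = 1/0.37474 = 2.668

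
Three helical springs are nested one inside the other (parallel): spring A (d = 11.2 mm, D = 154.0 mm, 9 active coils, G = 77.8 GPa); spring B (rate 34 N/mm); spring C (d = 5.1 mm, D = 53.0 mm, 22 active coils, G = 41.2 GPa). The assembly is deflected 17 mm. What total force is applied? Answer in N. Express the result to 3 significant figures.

k_A = Gd⁴/(8D³N_a) = (77.8×10³)(11.2⁴)/(8·154.0³·9) = 4.6554 N/mm
k_C = Gd⁴/(8D³N_a) = (41.2×10³)(5.1⁴)/(8·53.0³·22) = 1.0637 N/mm
Parallel: k_eq = 4.6554 + 34 + 1.0637 = 39.719 N/mm
F = k_eq·δ = 39.719·17 = 675.23 N

675 N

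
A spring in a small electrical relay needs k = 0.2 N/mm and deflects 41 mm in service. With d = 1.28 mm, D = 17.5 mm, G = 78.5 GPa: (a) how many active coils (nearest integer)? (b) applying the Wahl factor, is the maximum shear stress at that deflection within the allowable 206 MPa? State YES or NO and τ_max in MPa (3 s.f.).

N_a = Gd⁴/(8D³k) = (78.5×10³)(1.28⁴)/(8·17.5³·0.2) = 24.57 → N_a = 25
Actual rate k = Gd⁴/(8D³·25) = 0.19659 N/mm
Working load F = kδ = 0.19659·41 = 8.0603 N
C = 17.5/1.28 = 13.6719; K_W = (4C−1)/(4C−4)+0.615/C = 1.1042
τ_max = K_W·8FD/(πd³) = 1.1042·171.28 = 189.12 MPa
τ_max ≤ 206 MPa → acceptable

(a) 25 coils; (b) YES, τ_max = 189 MPa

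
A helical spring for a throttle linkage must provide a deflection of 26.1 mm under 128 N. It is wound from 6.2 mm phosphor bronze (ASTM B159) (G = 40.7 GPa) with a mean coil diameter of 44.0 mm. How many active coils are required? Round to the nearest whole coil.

18

Required rate k = F/δ = 128/26.1 = 4.9042 N/mm
N_a = Gd⁴/(8D³k) = (40.7×10³ × 6.2⁴)/(8 × 44.0³ × 4.9042)
    = 6.01397e+07 / 3.34208e+06 = 17.99 → 18 coils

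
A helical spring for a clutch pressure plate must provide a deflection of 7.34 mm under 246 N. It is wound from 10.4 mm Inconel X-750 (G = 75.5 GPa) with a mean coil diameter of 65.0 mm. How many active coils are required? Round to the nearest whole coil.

Required rate k = F/δ = 246/7.34 = 33.515 N/mm
N_a = Gd⁴/(8D³k) = (75.5×10³ × 10.4⁴)/(8 × 65.0³ × 33.515)
    = 8.83243e+08 / 7.36324e+07 = 12 → 12 coils

12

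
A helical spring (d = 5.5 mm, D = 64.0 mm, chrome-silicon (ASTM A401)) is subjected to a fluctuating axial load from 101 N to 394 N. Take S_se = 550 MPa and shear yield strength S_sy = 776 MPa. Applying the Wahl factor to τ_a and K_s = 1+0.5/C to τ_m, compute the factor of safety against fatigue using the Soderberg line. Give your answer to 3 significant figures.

1.62

C = D/d = 64.0/5.5 = 11.6364; K_W = (4C−1)/(4C−4)+0.615/C = 1.1234; K_s = 1+0.5/C = 1.0430
F_a = (F_max−F_min)/2 = 146.5 N; F_m = (F_max+F_min)/2 = 247.5 N
τ_a = K_W·8F_aD/(πd³) = 1.1234 × 143.51 = 161.21 MPa
τ_m = K_s·8F_mD/(πd³) = 1.0430 × 242.44 = 252.86 MPa
Soderberg: 1/n_f = τ_a/S_se + τ_m/S_sy = 161.21/550 + 252.86/776 = 0.29311 + 0.32585 = 0.61896
n_f = 1/0.61896 = 1.616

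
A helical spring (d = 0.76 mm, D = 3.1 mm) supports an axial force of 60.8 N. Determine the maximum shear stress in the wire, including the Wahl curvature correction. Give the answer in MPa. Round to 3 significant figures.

Spring index C = D/d = 3.1/0.76 = 4.0789
K_W = (4C−1)/(4C−4) + 0.615/C = 15.316/12.316 + 0.1508 = 1.3944
τ₀ = 8FD/(πd³) = 8·60.8·3.1/(π·0.76³) = 1507.84/1.3791 = 1093.4 MPa
τ_max = K·τ₀ = 1.3944 × 1093.4 = 1524.5 MPa

1520 MPa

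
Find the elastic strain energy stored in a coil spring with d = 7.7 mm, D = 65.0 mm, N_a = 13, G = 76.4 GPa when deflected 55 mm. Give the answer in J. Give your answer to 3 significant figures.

14.2 J

k = Gd⁴/(8D³N_a) = (76.4×10³)(7.7⁴)/(8·65.0³·13) = 9.4034 N/mm
U = ½kδ² = 0.5 × 9.4034 × 55² = 14223 N·mm = 14.223 J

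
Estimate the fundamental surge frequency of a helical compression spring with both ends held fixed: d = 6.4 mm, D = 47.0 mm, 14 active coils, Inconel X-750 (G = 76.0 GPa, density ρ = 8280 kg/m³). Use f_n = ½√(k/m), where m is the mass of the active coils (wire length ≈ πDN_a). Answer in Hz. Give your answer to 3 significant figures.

70.6 Hz

k = Gd⁴/(8D³N_a) = (76.0×10³)(6.4⁴)/(8·47.0³·14) = 10.965 N/mm = 10965 N/m
Wire length L = πDN_a = π·47.0·14 = 2067.2 mm
m = ρ·(πd²/4)·L = 8280 × 32.17×10⁻⁶ m² × 2.0672 m = 0.55063 kg
f_n = ½√(k/m) = 0.5·√(10965/0.55063) = 0.5·√(19914) = 70.559 Hz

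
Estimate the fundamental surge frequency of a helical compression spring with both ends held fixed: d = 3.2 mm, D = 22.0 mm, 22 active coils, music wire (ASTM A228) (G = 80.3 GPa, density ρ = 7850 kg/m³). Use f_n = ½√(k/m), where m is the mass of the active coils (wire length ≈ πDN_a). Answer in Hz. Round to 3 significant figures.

k = Gd⁴/(8D³N_a) = (80.3×10³)(3.2⁴)/(8·22.0³·22) = 4.493 N/mm = 4493 N/m
Wire length L = πDN_a = π·22.0·22 = 1520.5 mm
m = ρ·(πd²/4)·L = 7850 × 8.0425×10⁻⁶ m² × 1.5205 m = 0.095996 kg
f_n = ½√(k/m) = 0.5·√(4493/0.095996) = 0.5·√(46804) = 108.17 Hz

108 Hz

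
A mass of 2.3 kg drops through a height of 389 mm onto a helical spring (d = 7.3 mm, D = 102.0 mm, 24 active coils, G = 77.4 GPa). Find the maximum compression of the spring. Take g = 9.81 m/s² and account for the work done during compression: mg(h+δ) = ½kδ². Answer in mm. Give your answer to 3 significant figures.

k = Gd⁴/(8D³N_a) = (77.4×10³)(7.3⁴)/(8·102.0³·24) = 1.0788 N/mm
W = mg = 2.3 × 9.81 = 22.563 N
½kδ² − Wδ − Wh = 0 → δ = (W + √(W² + 2kWh))/k
δ = (22.563 + √(509.09 + 18936.8))/1.0788 = (22.563 + 139.45)/1.0788 = 150.18 mm

150 mm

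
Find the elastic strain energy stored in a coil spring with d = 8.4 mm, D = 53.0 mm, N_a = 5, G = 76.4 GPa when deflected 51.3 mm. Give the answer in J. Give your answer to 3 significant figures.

84.0 J

k = Gd⁴/(8D³N_a) = (76.4×10³)(8.4⁴)/(8·53.0³·5) = 63.874 N/mm
U = ½kδ² = 0.5 × 63.874 × 51.3² = 84048 N·mm = 84.048 J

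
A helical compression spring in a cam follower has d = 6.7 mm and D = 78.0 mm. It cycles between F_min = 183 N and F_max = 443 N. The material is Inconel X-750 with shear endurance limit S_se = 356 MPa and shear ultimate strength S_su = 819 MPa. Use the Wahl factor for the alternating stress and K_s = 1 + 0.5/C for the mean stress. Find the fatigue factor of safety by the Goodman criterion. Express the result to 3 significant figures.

C = D/d = 78.0/6.7 = 11.6418; K_W = (4C−1)/(4C−4)+0.615/C = 1.1233; K_s = 1+0.5/C = 1.0429
F_a = (F_max−F_min)/2 = 130 N; F_m = (F_max+F_min)/2 = 313 N
τ_a = K_W·8F_aD/(πd³) = 1.1233 × 85.853 = 96.439 MPa
τ_m = K_s·8F_mD/(πd³) = 1.0429 × 206.71 = 215.58 MPa
Goodman: 1/n_f = τ_a/S_se + τ_m/S_su = 96.439/356 + 215.58/819 = 0.27089 + 0.26323 = 0.53412
n_f = 1/0.53412 = 1.872

1.87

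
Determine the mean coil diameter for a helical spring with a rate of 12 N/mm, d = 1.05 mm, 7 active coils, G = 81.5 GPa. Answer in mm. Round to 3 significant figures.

D = (Gd⁴/(8N_a·k))^(1/3) = (81.5×10³·1.05⁴/(8·7·12))^(1/3)
  = (147.416)^(1/3) = 5.2826 mm

5.28 mm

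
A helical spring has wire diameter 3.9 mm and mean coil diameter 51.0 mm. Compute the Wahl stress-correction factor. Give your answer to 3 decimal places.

1.109

C = D/d = 51.0/3.9 = 13.0769
K_W = (4C−1)/(4C−4) + 0.615/C = 51.308/48.308 + 0.0470 = 1.1091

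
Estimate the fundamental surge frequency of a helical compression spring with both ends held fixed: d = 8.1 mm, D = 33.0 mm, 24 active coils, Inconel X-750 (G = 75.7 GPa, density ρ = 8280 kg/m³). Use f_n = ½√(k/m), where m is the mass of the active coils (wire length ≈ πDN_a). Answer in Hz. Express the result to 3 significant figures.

k = Gd⁴/(8D³N_a) = (75.7×10³)(8.1⁴)/(8·33.0³·24) = 47.227 N/mm = 47227 N/m
Wire length L = πDN_a = π·33.0·24 = 2488.1 mm
m = ρ·(πd²/4)·L = 8280 × 51.53×10⁻⁶ m² × 2.4881 m = 1.0616 kg
f_n = ½√(k/m) = 0.5·√(47227/1.0616) = 0.5·√(44486) = 105.46 Hz

105 Hz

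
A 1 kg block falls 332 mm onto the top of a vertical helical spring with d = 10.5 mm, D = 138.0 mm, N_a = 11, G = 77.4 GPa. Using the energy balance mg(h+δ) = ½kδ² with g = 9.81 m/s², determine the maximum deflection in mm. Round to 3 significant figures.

42.5 mm

k = Gd⁴/(8D³N_a) = (77.4×10³)(10.5⁴)/(8·138.0³·11) = 4.068 N/mm
W = mg = 1 × 9.81 = 9.81 N
½kδ² − Wδ − Wh = 0 → δ = (W + √(W² + 2kWh))/k
δ = (9.81 + √(96.236 + 26498.1))/4.068 = (9.81 + 163.08)/4.068 = 42.5 mm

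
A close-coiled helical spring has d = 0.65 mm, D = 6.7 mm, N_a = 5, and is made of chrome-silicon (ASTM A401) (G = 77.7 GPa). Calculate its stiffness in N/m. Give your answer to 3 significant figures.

k = Gd⁴/(8D³N_a) = (77.7×10³ × 0.65⁴) / (8 × 6.7³ × 5)
  = 13869.9 / 12030.5 = 1.1529 N/mm = 1152.9 N/m

1150 N/m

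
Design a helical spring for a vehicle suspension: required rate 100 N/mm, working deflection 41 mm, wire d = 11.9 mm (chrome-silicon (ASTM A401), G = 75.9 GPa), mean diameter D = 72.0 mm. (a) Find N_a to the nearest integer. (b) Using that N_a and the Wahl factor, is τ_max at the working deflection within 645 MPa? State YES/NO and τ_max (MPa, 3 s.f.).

(a) 5 coils; (b) YES, τ_max = 569 MPa

N_a = Gd⁴/(8D³k) = (75.9×10³)(11.9⁴)/(8·72.0³·100) = 5.097 → N_a = 5
Actual rate k = Gd⁴/(8D³·5) = 101.95 N/mm
Working load F = kδ = 101.95·41 = 4179.8 N
C = 72.0/11.9 = 6.0504; K_W = (4C−1)/(4C−4)+0.615/C = 1.2501
τ_max = K_W·8FD/(πd³) = 1.2501·454.77 = 568.52 MPa
τ_max ≤ 645 MPa → acceptable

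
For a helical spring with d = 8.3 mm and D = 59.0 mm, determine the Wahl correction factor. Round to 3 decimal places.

1.209

C = D/d = 59.0/8.3 = 7.1084
K_W = (4C−1)/(4C−4) + 0.615/C = 27.434/24.434 + 0.0865 = 1.2093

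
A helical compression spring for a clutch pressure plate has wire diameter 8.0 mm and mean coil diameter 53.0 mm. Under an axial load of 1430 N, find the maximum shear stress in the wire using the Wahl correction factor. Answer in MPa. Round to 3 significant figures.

462 MPa

Spring index C = D/d = 53.0/8.0 = 6.6250
K_W = (4C−1)/(4C−4) + 0.615/C = 25.500/22.500 + 0.0928 = 1.2262
τ₀ = 8FD/(πd³) = 8·1430·53.0/(π·8.0³) = 606320/1608.5 = 376.95 MPa
τ_max = K·τ₀ = 1.2262 × 376.95 = 462.2 MPa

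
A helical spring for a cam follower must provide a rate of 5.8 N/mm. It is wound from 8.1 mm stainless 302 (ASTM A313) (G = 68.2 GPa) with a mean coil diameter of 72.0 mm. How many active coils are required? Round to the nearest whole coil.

N_a = Gd⁴/(8D³k) = (68.2×10³ × 8.1⁴)/(8 × 72.0³ × 5.8)
    = 2.93579e+08 / 1.73187e+07 = 16.95 → 17 coils

17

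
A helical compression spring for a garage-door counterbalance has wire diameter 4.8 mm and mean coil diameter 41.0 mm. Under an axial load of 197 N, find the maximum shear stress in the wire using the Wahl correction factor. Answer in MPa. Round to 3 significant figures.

218 MPa

Spring index C = D/d = 41.0/4.8 = 8.5417
K_W = (4C−1)/(4C−4) + 0.615/C = 33.167/30.167 + 0.0720 = 1.1714
τ₀ = 8FD/(πd³) = 8·197·41.0/(π·4.8³) = 64616/347.44 = 185.98 MPa
τ_max = K·τ₀ = 1.1714 × 185.98 = 217.87 MPa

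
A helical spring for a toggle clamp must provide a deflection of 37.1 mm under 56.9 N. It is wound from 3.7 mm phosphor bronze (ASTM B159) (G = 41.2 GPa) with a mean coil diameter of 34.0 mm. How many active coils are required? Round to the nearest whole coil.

16

Required rate k = F/δ = 56.9/37.1 = 1.5337 N/mm
N_a = Gd⁴/(8D³k) = (41.2×10³ × 3.7⁴)/(8 × 34.0³ × 1.5337)
    = 7.72154e+06 / 482242 = 16.01 → 16 coils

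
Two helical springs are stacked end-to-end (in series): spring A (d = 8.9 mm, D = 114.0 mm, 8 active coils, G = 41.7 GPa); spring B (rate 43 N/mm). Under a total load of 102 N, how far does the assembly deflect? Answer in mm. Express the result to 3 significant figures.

39.3 mm

k_A = Gd⁴/(8D³N_a) = (41.7×10³)(8.9⁴)/(8·114.0³·8) = 2.7593 N/mm
Series: 1/k_eq = 1/2.7593 + 1/43 = 0.38566; k_eq = 2.5929 N/mm
δ = F/k_eq = 102/2.5929 = 39.338 mm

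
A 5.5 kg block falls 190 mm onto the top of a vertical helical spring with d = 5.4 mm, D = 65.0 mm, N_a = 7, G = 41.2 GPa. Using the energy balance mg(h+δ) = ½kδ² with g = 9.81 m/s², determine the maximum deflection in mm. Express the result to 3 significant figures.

121 mm

k = Gd⁴/(8D³N_a) = (41.2×10³)(5.4⁴)/(8·65.0³·7) = 2.2779 N/mm
W = mg = 5.5 × 9.81 = 53.955 N
½kδ² − Wδ − Wh = 0 → δ = (W + √(W² + 2kWh))/k
δ = (53.955 + √(2911.1 + 46704.6))/2.2779 = (53.955 + 222.75)/2.2779 = 121.47 mm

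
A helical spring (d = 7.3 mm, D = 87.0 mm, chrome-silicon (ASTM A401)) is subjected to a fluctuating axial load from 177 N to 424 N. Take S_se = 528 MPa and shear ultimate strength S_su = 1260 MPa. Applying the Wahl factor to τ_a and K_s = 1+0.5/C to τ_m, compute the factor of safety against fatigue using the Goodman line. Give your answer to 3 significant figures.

3.44

C = D/d = 87.0/7.3 = 11.9178; K_W = (4C−1)/(4C−4)+0.615/C = 1.1203; K_s = 1+0.5/C = 1.0420
F_a = (F_max−F_min)/2 = 123.5 N; F_m = (F_max+F_min)/2 = 300.5 N
τ_a = K_W·8F_aD/(πd³) = 1.1203 × 70.333 = 78.794 MPa
τ_m = K_s·8F_mD/(πd³) = 1.0420 × 171.13 = 178.31 MPa
Goodman: 1/n_f = τ_a/S_se + τ_m/S_su = 78.794/528 + 178.31/1260 = 0.14923 + 0.14152 = 0.29075
n_f = 1/0.29075 = 3.439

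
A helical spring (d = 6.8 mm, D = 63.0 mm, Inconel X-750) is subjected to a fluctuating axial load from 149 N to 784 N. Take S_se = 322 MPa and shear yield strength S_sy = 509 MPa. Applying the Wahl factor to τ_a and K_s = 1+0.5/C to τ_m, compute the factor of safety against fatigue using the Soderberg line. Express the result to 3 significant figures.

C = D/d = 63.0/6.8 = 9.2647; K_W = (4C−1)/(4C−4)+0.615/C = 1.1571; K_s = 1+0.5/C = 1.0540
F_a = (F_max−F_min)/2 = 317.5 N; F_m = (F_max+F_min)/2 = 466.5 N
τ_a = K_W·8F_aD/(πd³) = 1.1571 × 161.99 = 187.45 MPa
τ_m = K_s·8F_mD/(πd³) = 1.0540 × 238.02 = 250.86 MPa
Soderberg: 1/n_f = τ_a/S_se + τ_m/S_sy = 187.45/322 + 250.86/509 = 0.58213 + 0.49285 = 1.075
n_f = 1/1.075 = 0.9302

0.930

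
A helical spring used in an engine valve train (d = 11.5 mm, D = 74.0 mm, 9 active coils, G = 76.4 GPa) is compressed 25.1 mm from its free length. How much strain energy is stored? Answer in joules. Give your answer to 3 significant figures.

14.4 J

k = Gd⁴/(8D³N_a) = (76.4×10³)(11.5⁴)/(8·74.0³·9) = 45.799 N/mm
U = ½kδ² = 0.5 × 45.799 × 25.1² = 14427 N·mm = 14.427 J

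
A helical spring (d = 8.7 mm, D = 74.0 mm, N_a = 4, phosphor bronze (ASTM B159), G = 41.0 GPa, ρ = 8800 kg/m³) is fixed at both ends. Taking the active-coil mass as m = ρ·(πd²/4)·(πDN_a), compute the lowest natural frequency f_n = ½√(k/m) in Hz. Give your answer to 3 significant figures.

k = Gd⁴/(8D³N_a) = (41.0×10³)(8.7⁴)/(8·74.0³·4) = 18.114 N/mm = 18114 N/m
Wire length L = πDN_a = π·74.0·4 = 929.91 mm
m = ρ·(πd²/4)·L = 8800 × 59.447×10⁻⁶ m² × 0.92991 m = 0.48647 kg
f_n = ½√(k/m) = 0.5·√(18114/0.48647) = 0.5·√(37236) = 96.483 Hz

96.5 Hz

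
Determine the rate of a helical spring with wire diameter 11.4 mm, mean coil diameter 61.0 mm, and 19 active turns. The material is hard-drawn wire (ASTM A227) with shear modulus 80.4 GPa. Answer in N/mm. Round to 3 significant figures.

k = Gd⁴/(8D³N_a) = (80.4×10³ × 11.4⁴) / (8 × 61.0³ × 19)
  = 1.35792e+09 / 3.45011e+07 = 39.359 N/mm

39.4 N/mm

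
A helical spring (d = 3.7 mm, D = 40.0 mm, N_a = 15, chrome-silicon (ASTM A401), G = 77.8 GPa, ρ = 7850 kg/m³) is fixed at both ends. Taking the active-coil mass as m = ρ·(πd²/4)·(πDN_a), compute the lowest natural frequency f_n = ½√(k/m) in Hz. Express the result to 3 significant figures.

k = Gd⁴/(8D³N_a) = (77.8×10³)(3.7⁴)/(8·40.0³·15) = 1.8986 N/mm = 1898.6 N/m
Wire length L = πDN_a = π·40.0·15 = 1885 mm
m = ρ·(πd²/4)·L = 7850 × 10.752×10⁻⁶ m² × 1.885 m = 0.1591 kg
f_n = ½√(k/m) = 0.5·√(1898.6/0.1591) = 0.5·√(11933) = 54.62 Hz

54.6 Hz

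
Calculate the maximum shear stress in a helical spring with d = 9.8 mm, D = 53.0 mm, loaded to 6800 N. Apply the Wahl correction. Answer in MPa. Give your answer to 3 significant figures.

1250 MPa

Spring index C = D/d = 53.0/9.8 = 5.4082
K_W = (4C−1)/(4C−4) + 0.615/C = 20.633/17.633 + 0.1137 = 1.2839
τ₀ = 8FD/(πd³) = 8·6800·53.0/(π·9.8³) = 2.8832e+06/2956.8 = 975.09 MPa
τ_max = K·τ₀ = 1.2839 × 975.09 = 1251.9 MPa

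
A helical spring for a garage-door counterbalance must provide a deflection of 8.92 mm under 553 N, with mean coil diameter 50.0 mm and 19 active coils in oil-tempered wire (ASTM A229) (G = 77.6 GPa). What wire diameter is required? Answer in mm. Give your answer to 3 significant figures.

Required rate k = F/δ = 553/8.92 = 61.996 N/mm
d = (8D³N_a·k / G)^(1/4) = (8·50.0³·19·61.996 / (77.6×10³))^0.25
  = (15179)^0.25 = 11.0997 mm

11.1 mm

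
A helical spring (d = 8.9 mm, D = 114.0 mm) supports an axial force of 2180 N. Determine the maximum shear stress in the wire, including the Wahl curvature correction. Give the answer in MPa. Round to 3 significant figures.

Spring index C = D/d = 114.0/8.9 = 12.8090
K_W = (4C−1)/(4C−4) + 0.615/C = 50.236/47.236 + 0.0480 = 1.1115
τ₀ = 8FD/(πd³) = 8·2180·114.0/(π·8.9³) = 1.98816e+06/2214.7 = 897.7 MPa
τ_max = K·τ₀ = 1.1115 × 897.7 = 997.82 MPa

998 MPa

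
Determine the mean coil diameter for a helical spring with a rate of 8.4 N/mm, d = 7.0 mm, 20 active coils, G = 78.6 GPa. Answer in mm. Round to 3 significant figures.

52.0 mm

D = (Gd⁴/(8N_a·k))^(1/3) = (78.6×10³·7.0⁴/(8·20·8.4))^(1/3)
  = (140416)^(1/3) = 51.9763 mm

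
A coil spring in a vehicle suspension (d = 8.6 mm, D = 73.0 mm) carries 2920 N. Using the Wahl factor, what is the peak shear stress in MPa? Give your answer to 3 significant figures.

1000 MPa

Spring index C = D/d = 73.0/8.6 = 8.4884
K_W = (4C−1)/(4C−4) + 0.615/C = 32.953/29.953 + 0.0725 = 1.1726
τ₀ = 8FD/(πd³) = 8·2920·73.0/(π·8.6³) = 1.70528e+06/1998.2 = 853.4 MPa
τ_max = K·τ₀ = 1.1726 × 853.4 = 1000.7 MPa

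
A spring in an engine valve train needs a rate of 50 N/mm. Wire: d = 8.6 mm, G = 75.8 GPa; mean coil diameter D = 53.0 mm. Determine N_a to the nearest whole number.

N_a = Gd⁴/(8D³k) = (75.8×10³ × 8.6⁴)/(8 × 53.0³ × 50)
    = 4.14632e+08 / 5.95508e+07 = 6.963 → 7 coils

7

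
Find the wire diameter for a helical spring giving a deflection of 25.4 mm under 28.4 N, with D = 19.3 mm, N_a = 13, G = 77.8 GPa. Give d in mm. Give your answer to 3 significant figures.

1.81 mm

Required rate k = F/δ = 28.4/25.4 = 1.1181 N/mm
d = (8D³N_a·k / G)^(1/4) = (8·19.3³·13·1.1181 / (77.8×10³))^0.25
  = (10.745)^0.25 = 1.8105 mm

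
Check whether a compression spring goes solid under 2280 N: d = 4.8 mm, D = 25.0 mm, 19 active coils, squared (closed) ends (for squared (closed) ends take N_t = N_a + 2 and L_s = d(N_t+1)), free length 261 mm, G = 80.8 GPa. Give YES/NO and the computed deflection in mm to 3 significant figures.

k = Gd⁴/(8D³N_a) = (80.8×10³)(4.8⁴)/(8·25.0³·19) = 18.06 N/mm
N_t = 21; L_s = 4.8·22 = 105.6 mm; δ_solid = L₀ − L_s = 261 − 105.6 = 155.4 mm
δ = F/k = 2280/18.06 = 126.25 mm
δ < δ_solid → spring does not go solid

NO, δ = 126 mm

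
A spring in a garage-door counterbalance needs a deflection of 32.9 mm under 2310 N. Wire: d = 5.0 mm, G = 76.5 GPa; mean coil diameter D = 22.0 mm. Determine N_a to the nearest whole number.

Required rate k = F/δ = 2310/32.9 = 70.213 N/mm
N_a = Gd⁴/(8D³k) = (76.5×10³ × 5.0⁴)/(8 × 22.0³ × 70.213)
    = 4.78125e+07 / 5.981e+06 = 7.994 → 8 coils

8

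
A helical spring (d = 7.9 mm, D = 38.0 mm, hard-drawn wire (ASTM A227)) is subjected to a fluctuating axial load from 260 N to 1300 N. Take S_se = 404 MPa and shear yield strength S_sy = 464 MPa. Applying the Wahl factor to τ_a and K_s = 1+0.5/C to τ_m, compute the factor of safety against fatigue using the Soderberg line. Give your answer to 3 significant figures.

C = D/d = 38.0/7.9 = 4.8101; K_W = (4C−1)/(4C−4)+0.615/C = 1.3247; K_s = 1+0.5/C = 1.1039
F_a = (F_max−F_min)/2 = 520 N; F_m = (F_max+F_min)/2 = 780 N
τ_a = K_W·8F_aD/(πd³) = 1.3247 × 102.06 = 135.2 MPa
τ_m = K_s·8F_mD/(πd³) = 1.1039 × 153.09 = 169 MPa
Soderberg: 1/n_f = τ_a/S_se + τ_m/S_sy = 135.2/404 + 169/464 = 0.33464 + 0.36422 = 0.69887
n_f = 1/0.69887 = 1.431

1.43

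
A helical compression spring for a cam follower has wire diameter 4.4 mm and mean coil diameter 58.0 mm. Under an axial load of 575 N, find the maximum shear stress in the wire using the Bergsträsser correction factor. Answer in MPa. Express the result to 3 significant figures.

Spring index C = D/d = 58.0/4.4 = 13.1818
K_B = (4C+2)/(4C−3) = 54.727/49.727 = 1.1005
τ₀ = 8FD/(πd³) = 8·575·58.0/(π·4.4³) = 266800/267.61 = 996.96 MPa
τ_max = K·τ₀ = 1.1005 × 996.96 = 1097.2 MPa

1100 MPa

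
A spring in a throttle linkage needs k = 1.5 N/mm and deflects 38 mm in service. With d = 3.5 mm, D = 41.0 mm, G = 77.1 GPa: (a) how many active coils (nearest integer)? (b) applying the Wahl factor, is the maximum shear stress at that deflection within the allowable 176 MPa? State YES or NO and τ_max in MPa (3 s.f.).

(a) 14 coils; (b) YES, τ_max = 156 MPa

N_a = Gd⁴/(8D³k) = (77.1×10³)(3.5⁴)/(8·41.0³·1.5) = 13.99 → N_a = 14
Actual rate k = Gd⁴/(8D³·14) = 1.4988 N/mm
Working load F = kδ = 1.4988·38 = 56.956 N
C = 41.0/3.5 = 11.7143; K_W = (4C−1)/(4C−4)+0.615/C = 1.1225
τ_max = K_W·8FD/(πd³) = 1.1225·138.69 = 155.68 MPa
τ_max ≤ 176 MPa → acceptable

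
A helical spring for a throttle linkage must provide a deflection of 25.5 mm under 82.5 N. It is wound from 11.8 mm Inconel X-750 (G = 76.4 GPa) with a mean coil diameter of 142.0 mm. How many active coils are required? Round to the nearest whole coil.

Required rate k = F/δ = 82.5/25.5 = 3.2353 N/mm
N_a = Gd⁴/(8D³k) = (76.4×10³ × 11.8⁴)/(8 × 142.0³ × 3.2353)
    = 1.48123e+09 / 7.41086e+07 = 19.99 → 20 coils

20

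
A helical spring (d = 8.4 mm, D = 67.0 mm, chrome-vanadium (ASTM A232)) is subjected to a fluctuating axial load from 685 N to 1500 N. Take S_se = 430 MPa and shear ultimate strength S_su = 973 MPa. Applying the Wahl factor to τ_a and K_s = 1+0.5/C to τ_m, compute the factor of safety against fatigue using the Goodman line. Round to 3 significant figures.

C = D/d = 67.0/8.4 = 7.9762; K_W = (4C−1)/(4C−4)+0.615/C = 1.1846; K_s = 1+0.5/C = 1.0627
F_a = (F_max−F_min)/2 = 407.5 N; F_m = (F_max+F_min)/2 = 1092.5 N
τ_a = K_W·8F_aD/(πd³) = 1.1846 × 117.3 = 138.96 MPa
τ_m = K_s·8F_mD/(πd³) = 1.0627 × 314.48 = 334.2 MPa
Goodman: 1/n_f = τ_a/S_se + τ_m/S_su = 138.96/430 + 334.2/973 = 0.32316 + 0.34347 = 0.66663
n_f = 1/0.66663 = 1.5

1.50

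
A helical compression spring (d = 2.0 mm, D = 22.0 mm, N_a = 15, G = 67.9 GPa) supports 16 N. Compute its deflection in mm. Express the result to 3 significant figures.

k = Gd⁴/(8D³N_a) = (67.9×10³)(2.0⁴)/(8·22.0³·15) = 0.85024 N/mm
δ = F/k = 16 / 0.85024 = 18.818 mm

18.8 mm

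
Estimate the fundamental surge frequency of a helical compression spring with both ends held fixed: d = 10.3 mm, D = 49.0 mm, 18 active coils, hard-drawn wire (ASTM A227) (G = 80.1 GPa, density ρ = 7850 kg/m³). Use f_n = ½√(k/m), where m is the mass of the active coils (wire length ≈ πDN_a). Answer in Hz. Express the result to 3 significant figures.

85.7 Hz

k = Gd⁴/(8D³N_a) = (80.1×10³)(10.3⁴)/(8·49.0³·18) = 53.215 N/mm = 53215 N/m
Wire length L = πDN_a = π·49.0·18 = 2770.9 mm
m = ρ·(πd²/4)·L = 7850 × 83.323×10⁻⁶ m² × 2.7709 m = 1.8124 kg
f_n = ½√(k/m) = 0.5·√(53215/1.8124) = 0.5·√(29361) = 85.676 Hz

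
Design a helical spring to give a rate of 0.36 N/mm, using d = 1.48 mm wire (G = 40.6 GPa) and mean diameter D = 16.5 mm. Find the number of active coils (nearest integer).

N_a = Gd⁴/(8D³k) = (40.6×10³ × 1.48⁴)/(8 × 16.5³ × 0.36)
    = 194793 / 12937.3 = 15.06 → 15 coils

15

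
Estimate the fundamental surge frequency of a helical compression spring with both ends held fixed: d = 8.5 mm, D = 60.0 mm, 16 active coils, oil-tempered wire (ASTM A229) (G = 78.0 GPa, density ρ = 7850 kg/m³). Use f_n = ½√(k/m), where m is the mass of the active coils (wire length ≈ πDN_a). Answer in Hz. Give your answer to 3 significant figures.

52.3 Hz

k = Gd⁴/(8D³N_a) = (78.0×10³)(8.5⁴)/(8·60.0³·16) = 14.727 N/mm = 14727 N/m
Wire length L = πDN_a = π·60.0·16 = 3015.9 mm
m = ρ·(πd²/4)·L = 7850 × 56.745×10⁻⁶ m² × 3.0159 m = 1.3434 kg
f_n = ½√(k/m) = 0.5·√(14727/1.3434) = 0.5·√(10962) = 52.35 Hz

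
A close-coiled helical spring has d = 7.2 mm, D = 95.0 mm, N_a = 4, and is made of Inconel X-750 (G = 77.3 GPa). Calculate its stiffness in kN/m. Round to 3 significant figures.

k = Gd⁴/(8D³N_a) = (77.3×10³ × 7.2⁴) / (8 × 95.0³ × 4)
  = 2.07735e+08 / 2.7436e+07 = 7.5716 N/mm

7.57 kN/m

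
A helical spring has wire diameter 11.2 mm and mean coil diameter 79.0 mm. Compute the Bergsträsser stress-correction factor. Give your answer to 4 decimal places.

1.1983

C = D/d = 79.0/11.2 = 7.0536
K_B = (4C+2)/(4C−3) = 30.214/25.214 = 1.1983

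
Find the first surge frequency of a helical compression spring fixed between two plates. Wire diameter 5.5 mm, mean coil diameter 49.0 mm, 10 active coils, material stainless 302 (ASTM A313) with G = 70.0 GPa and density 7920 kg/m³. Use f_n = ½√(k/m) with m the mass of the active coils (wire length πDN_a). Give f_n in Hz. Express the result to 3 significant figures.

k = Gd⁴/(8D³N_a) = (70.0×10³)(5.5⁴)/(8·49.0³·10) = 6.8057 N/mm = 6805.7 N/m
Wire length L = πDN_a = π·49.0·10 = 1539.4 mm
m = ρ·(πd²/4)·L = 7920 × 23.758×10⁻⁶ m² × 1.5394 m = 0.28966 kg
f_n = ½√(k/m) = 0.5·√(6805.7/0.28966) = 0.5·√(23495) = 76.641 Hz

76.6 Hz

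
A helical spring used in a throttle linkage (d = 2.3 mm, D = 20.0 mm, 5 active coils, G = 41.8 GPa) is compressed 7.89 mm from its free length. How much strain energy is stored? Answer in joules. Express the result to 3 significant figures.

0.114 J

k = Gd⁴/(8D³N_a) = (41.8×10³)(2.3⁴)/(8·20.0³·5) = 3.6554 N/mm
U = ½kδ² = 0.5 × 3.6554 × 7.89² = 113.78 N·mm = 0.11378 J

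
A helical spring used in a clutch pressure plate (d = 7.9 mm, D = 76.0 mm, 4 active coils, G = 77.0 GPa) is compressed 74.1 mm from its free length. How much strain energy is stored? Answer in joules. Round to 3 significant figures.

k = Gd⁴/(8D³N_a) = (77.0×10³)(7.9⁴)/(8·76.0³·4) = 21.351 N/mm
U = ½kδ² = 0.5 × 21.351 × 74.1² = 58616 N·mm = 58.616 J

58.6 J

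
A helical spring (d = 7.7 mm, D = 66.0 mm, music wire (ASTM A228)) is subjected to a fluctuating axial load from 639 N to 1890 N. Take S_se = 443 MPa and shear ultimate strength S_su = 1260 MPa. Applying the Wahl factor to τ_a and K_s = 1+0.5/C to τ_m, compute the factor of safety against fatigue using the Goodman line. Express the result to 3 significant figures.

1.00

C = D/d = 66.0/7.7 = 8.5714; K_W = (4C−1)/(4C−4)+0.615/C = 1.1708; K_s = 1+0.5/C = 1.0583
F_a = (F_max−F_min)/2 = 625.5 N; F_m = (F_max+F_min)/2 = 1264.5 N
τ_a = K_W·8F_aD/(πd³) = 1.1708 × 230.27 = 269.6 MPa
τ_m = K_s·8F_mD/(πd³) = 1.0583 × 465.51 = 492.67 MPa
Goodman: 1/n_f = τ_a/S_se + τ_m/S_su = 269.6/443 + 492.67/1260 = 0.60858 + 0.39101 = 0.99959
n_f = 1/0.99959 = 1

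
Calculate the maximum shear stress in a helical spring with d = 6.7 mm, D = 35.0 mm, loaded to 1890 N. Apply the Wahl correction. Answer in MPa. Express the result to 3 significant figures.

725 MPa

Spring index C = D/d = 35.0/6.7 = 5.2239
K_W = (4C−1)/(4C−4) + 0.615/C = 19.896/16.896 + 0.1177 = 1.2953
τ₀ = 8FD/(πd³) = 8·1890·35.0/(π·6.7³) = 529200/944.87 = 560.07 MPa
τ_max = K·τ₀ = 1.2953 × 560.07 = 725.46 MPa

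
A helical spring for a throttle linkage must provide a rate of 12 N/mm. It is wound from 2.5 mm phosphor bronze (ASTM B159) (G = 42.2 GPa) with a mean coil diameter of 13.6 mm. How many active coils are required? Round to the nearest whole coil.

N_a = Gd⁴/(8D³k) = (42.2×10³ × 2.5⁴)/(8 × 13.6³ × 12)
    = 1.64844e+06 / 241484 = 6.826 → 7 coils

7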